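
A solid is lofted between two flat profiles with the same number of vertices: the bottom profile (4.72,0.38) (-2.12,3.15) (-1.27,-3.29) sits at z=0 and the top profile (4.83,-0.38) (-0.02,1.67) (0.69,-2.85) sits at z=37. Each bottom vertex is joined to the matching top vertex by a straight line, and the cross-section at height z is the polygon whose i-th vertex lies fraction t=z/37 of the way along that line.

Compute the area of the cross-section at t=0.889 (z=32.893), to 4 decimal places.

Area at t=0.889: 11.2279

Cross-section at t=0.889: each vertex is (1-t)·p0[i] + t·p1[i].
  v1: (1-0.889)·(4.72,0.38) + 0.889·(4.83,-0.38) = (4.8178,-0.2956)
  v2: (1-0.889)·(-2.12,3.15) + 0.889·(-0.02,1.67) = (-0.2531,1.8343)
  v3: (1-0.889)·(-1.27,-3.29) + 0.889·(0.69,-2.85) = (0.4724,-2.8988)
Shoelace sum Σ(x_i·y_{i+1} − x_{i+1}·y_i):
  i=1: 4.8178·1.8343 − -0.2531·-0.2956 = +8.7623 (running +8.7623)
  i=2: -0.2531·-2.8988 − 0.4724·1.8343 = -0.1329 (running +8.6295)
  i=3: 0.4724·-0.2956 − 4.8178·-2.8988 = +13.8263 (running +22.4558)
Area = |Σ|/2 = |22.4558|/2 = 11.2279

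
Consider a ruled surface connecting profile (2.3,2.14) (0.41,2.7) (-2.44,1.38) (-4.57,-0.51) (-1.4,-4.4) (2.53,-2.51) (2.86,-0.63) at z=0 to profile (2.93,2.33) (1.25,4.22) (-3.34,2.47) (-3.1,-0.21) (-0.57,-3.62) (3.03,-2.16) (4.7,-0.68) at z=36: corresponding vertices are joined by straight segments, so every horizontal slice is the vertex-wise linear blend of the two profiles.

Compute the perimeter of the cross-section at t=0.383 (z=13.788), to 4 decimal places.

Cross-section at t=0.383: each vertex is (1-t)·p0[i] + t·p1[i].
  v1: (1-0.383)·(2.3,2.14) + 0.383·(2.93,2.33) = (2.5413,2.2128)
  v2: (1-0.383)·(0.41,2.7) + 0.383·(1.25,4.22) = (0.7317,3.2822)
  v3: (1-0.383)·(-2.44,1.38) + 0.383·(-3.34,2.47) = (-2.7847,1.7975)
  v4: (1-0.383)·(-4.57,-0.51) + 0.383·(-3.1,-0.21) = (-4.0070,-0.3951)
  v5: (1-0.383)·(-1.4,-4.4) + 0.383·(-0.57,-3.62) = (-1.0821,-4.1013)
  v6: (1-0.383)·(2.53,-2.51) + 0.383·(3.03,-2.16) = (2.7215,-2.3759)
  v7: (1-0.383)·(2.86,-0.63) + 0.383·(4.7,-0.68) = (3.5647,-0.6492)
Perimeter = Σ |v_{i+1} − v_i|:
  edge 1→2: √(-1.8096² + 1.0694²) = 2.1019 (running 2.1019)
  edge 2→3: √(-3.5164² + -1.4847²) = 3.8170 (running 5.9189)
  edge 3→4: √(-1.2223² + -2.1926²) = 2.5103 (running 8.4292)
  edge 4→5: √(2.9249² + -3.7062²) = 4.7213 (running 13.1505)
  edge 5→6: √(3.8036² + 1.7253²) = 4.1766 (running 17.3271)
  edge 6→7: √(0.8432² + 1.7268²) = 1.9217 (running 19.2488)
  edge 7→1: √(-1.0234² + 2.8619²) = 3.0394 (running 22.2882)
Perimeter = 22.2882

Perimeter at t=0.383: 22.2882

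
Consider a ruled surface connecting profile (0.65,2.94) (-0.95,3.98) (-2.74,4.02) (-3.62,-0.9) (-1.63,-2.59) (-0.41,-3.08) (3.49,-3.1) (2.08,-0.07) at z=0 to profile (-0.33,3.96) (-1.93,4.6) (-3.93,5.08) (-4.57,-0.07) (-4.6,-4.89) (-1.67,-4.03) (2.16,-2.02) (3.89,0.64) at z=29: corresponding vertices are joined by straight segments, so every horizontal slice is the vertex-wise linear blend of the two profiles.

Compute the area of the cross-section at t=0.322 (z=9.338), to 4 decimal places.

Area at t=0.322: 39.3613

Cross-section at t=0.322: each vertex is (1-t)·p0[i] + t·p1[i].
  v1: (1-0.322)·(0.65,2.94) + 0.322·(-0.33,3.96) = (0.3344,3.2684)
  v2: (1-0.322)·(-0.95,3.98) + 0.322·(-1.93,4.6) = (-1.2656,4.1796)
  v3: (1-0.322)·(-2.74,4.02) + 0.322·(-3.93,5.08) = (-3.1232,4.3613)
  v4: (1-0.322)·(-3.62,-0.9) + 0.322·(-4.57,-0.07) = (-3.9259,-0.6327)
  v5: (1-0.322)·(-1.63,-2.59) + 0.322·(-4.6,-4.89) = (-2.5863,-3.3306)
  v6: (1-0.322)·(-0.41,-3.08) + 0.322·(-1.67,-4.03) = (-0.8157,-3.3859)
  v7: (1-0.322)·(3.49,-3.1) + 0.322·(2.16,-2.02) = (3.0617,-2.7522)
  v8: (1-0.322)·(2.08,-0.07) + 0.322·(3.89,0.64) = (2.6628,0.1586)
Shoelace sum Σ(x_i·y_{i+1} − x_{i+1}·y_i):
  i=1: 0.3344·4.1796 − -1.2656·3.2684 = +5.5342 (running +5.5342)
  i=2: -1.2656·4.3613 − -3.1232·4.1796 = +7.5343 (running +13.0685)
  i=3: -3.1232·-0.6327 − -3.9259·4.3613 = +19.0983 (running +32.1668)
  i=4: -3.9259·-3.3306 − -2.5863·-0.6327 = +11.4391 (running +43.6059)
  i=5: -2.5863·-3.3859 − -0.8157·-3.3306 = +6.0403 (running +49.6461)
  i=6: -0.8157·-2.7522 − 3.0617·-3.3859 = +12.6118 (running +62.2579)
  i=7: 3.0617·0.1586 − 2.6628·-2.7522 = +7.8144 (running +70.0723)
  i=8: 2.6628·3.2684 − 0.3344·0.1586 = +8.6502 (running +78.7225)
Area = |Σ|/2 = |78.7225|/2 = 39.3613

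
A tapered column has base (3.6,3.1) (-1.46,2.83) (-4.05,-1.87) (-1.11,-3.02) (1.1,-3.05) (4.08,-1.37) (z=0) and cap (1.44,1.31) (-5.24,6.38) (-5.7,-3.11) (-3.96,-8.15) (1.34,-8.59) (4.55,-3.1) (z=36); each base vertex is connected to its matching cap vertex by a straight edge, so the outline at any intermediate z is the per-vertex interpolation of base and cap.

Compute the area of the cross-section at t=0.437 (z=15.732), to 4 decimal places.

Cross-section at t=0.437: each vertex is (1-t)·p0[i] + t·p1[i].
  v1: (1-0.437)·(3.6,3.1) + 0.437·(1.44,1.31) = (2.6561,2.3178)
  v2: (1-0.437)·(-1.46,2.83) + 0.437·(-5.24,6.38) = (-3.1119,4.3813)
  v3: (1-0.437)·(-4.05,-1.87) + 0.437·(-5.7,-3.11) = (-4.7710,-2.4119)
  v4: (1-0.437)·(-1.11,-3.02) + 0.437·(-3.96,-8.15) = (-2.3555,-5.2618)
  v5: (1-0.437)·(1.1,-3.05) + 0.437·(1.34,-8.59) = (1.2049,-5.4710)
  v6: (1-0.437)·(4.08,-1.37) + 0.437·(4.55,-3.1) = (4.2854,-2.1260)
Shoelace sum Σ(x_i·y_{i+1} − x_{i+1}·y_i):
  i=1: 2.6561·4.3813 − -3.1119·2.3178 = +18.8498 (running +18.8498)
  i=2: -3.1119·-2.4119 − -4.7710·4.3813 = +28.4091 (running +47.2589)
  i=3: -4.7710·-5.2618 − -2.3555·-2.4119 = +19.4233 (running +66.6822)
  i=4: -2.3555·-5.4710 − 1.2049·-5.2618 = +19.2265 (running +85.9086)
  i=5: 1.2049·-2.1260 − 4.2854·-5.4710 = +20.8837 (running +106.7923)
  i=6: 4.2854·2.3178 − 2.6561·-2.1260 = +15.5794 (running +122.3717)
Area = |Σ|/2 = |122.3717|/2 = 61.1859

Area at t=0.437: 61.1859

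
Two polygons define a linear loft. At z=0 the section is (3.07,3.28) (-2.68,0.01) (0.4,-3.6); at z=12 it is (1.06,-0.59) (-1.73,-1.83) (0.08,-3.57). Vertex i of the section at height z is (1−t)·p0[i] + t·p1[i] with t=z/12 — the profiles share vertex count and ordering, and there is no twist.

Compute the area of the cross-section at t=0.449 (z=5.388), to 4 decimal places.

Area at t=0.449: 9.0835

Cross-section at t=0.449: each vertex is (1-t)·p0[i] + t·p1[i].
  v1: (1-0.449)·(3.07,3.28) + 0.449·(1.06,-0.59) = (2.1675,1.5424)
  v2: (1-0.449)·(-2.68,0.01) + 0.449·(-1.73,-1.83) = (-2.2534,-0.8162)
  v3: (1-0.449)·(0.4,-3.6) + 0.449·(0.08,-3.57) = (0.2563,-3.5865)
Shoelace sum Σ(x_i·y_{i+1} − x_{i+1}·y_i):
  i=1: 2.1675·-0.8162 − -2.2534·1.5424 = +1.7066 (running +1.7066)
  i=2: -2.2534·-3.5865 − 0.2563·-0.8162 = +8.2913 (running +9.9979)
  i=3: 0.2563·1.5424 − 2.1675·-3.5865 = +8.1692 (running +18.1671)
Area = |Σ|/2 = |18.1671|/2 = 9.0835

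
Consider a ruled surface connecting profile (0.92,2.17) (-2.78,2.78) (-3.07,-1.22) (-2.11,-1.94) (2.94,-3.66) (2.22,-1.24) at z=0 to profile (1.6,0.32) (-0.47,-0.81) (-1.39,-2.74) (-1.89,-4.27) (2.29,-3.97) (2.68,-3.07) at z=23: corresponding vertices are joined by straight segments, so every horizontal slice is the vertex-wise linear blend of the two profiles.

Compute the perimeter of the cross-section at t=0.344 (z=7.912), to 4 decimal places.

Cross-section at t=0.344: each vertex is (1-t)·p0[i] + t·p1[i].
  v1: (1-0.344)·(0.92,2.17) + 0.344·(1.6,0.32) = (1.1539,1.5336)
  v2: (1-0.344)·(-2.78,2.78) + 0.344·(-0.47,-0.81) = (-1.9854,1.5450)
  v3: (1-0.344)·(-3.07,-1.22) + 0.344·(-1.39,-2.74) = (-2.4921,-1.7429)
  v4: (1-0.344)·(-2.11,-1.94) + 0.344·(-1.89,-4.27) = (-2.0343,-2.7415)
  v5: (1-0.344)·(2.94,-3.66) + 0.344·(2.29,-3.97) = (2.7164,-3.7666)
  v6: (1-0.344)·(2.22,-1.24) + 0.344·(2.68,-3.07) = (2.3782,-1.8695)
Perimeter = Σ |v_{i+1} − v_i|:
  edge 1→2: √(-3.1393² + 0.0114²) = 3.1393 (running 3.1393)
  edge 2→3: √(-0.5067² + -3.2879²) = 3.3267 (running 6.4660)
  edge 3→4: √(0.4578² + -0.9986²) = 1.0986 (running 7.5646)
  edge 4→5: √(4.7507² + -1.0251²) = 4.8601 (running 12.4247)
  edge 5→6: √(-0.3382² + 1.8971²) = 1.9270 (running 14.3517)
  edge 6→1: √(-1.2243² + 3.4031²) = 3.6167 (running 17.9683)
Perimeter = 17.9683

Perimeter at t=0.344: 17.9683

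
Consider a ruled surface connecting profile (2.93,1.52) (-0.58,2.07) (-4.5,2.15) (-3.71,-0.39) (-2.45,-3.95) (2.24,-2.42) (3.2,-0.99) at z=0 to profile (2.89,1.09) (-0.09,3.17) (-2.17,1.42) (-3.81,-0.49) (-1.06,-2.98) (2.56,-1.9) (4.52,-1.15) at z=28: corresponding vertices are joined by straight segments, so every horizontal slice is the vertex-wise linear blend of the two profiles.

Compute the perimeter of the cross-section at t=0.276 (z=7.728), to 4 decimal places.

Cross-section at t=0.276: each vertex is (1-t)·p0[i] + t·p1[i].
  v1: (1-0.276)·(2.93,1.52) + 0.276·(2.89,1.09) = (2.9190,1.4013)
  v2: (1-0.276)·(-0.58,2.07) + 0.276·(-0.09,3.17) = (-0.4448,2.3736)
  v3: (1-0.276)·(-4.5,2.15) + 0.276·(-2.17,1.42) = (-3.8569,1.9485)
  v4: (1-0.276)·(-3.71,-0.39) + 0.276·(-3.81,-0.49) = (-3.7376,-0.4176)
  v5: (1-0.276)·(-2.45,-3.95) + 0.276·(-1.06,-2.98) = (-2.0664,-3.6823)
  v6: (1-0.276)·(2.24,-2.42) + 0.276·(2.56,-1.9) = (2.3283,-2.2765)
  v7: (1-0.276)·(3.2,-0.99) + 0.276·(4.52,-1.15) = (3.5643,-1.0342)
Perimeter = Σ |v_{i+1} − v_i|:
  edge 1→2: √(-3.3637² + 0.9723²) = 3.5014 (running 3.5014)
  edge 2→3: √(-3.4122² + -0.4251²) = 3.4385 (running 6.9400)
  edge 3→4: √(0.1193² + -2.3661²) = 2.3691 (running 9.3091)
  edge 4→5: √(1.6712² + -3.2647²) = 3.6676 (running 12.9767)
  edge 5→6: √(4.3947² + 1.4058²) = 4.6141 (running 17.5907)
  edge 6→7: √(1.2360² + 1.2423²) = 1.7524 (running 19.3432)
  edge 7→1: √(-0.6454² + 2.4355²) = 2.5195 (running 21.8627)
Perimeter = 21.8627

Perimeter at t=0.276: 21.8627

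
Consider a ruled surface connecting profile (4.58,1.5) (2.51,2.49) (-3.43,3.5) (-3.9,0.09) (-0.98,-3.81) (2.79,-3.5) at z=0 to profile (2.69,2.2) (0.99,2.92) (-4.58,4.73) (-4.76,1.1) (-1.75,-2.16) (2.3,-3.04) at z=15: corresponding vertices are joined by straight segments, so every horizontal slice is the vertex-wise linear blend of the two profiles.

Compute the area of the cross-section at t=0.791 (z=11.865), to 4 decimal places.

Area at t=0.791: 39.6507

Cross-section at t=0.791: each vertex is (1-t)·p0[i] + t·p1[i].
  v1: (1-0.791)·(4.58,1.5) + 0.791·(2.69,2.2) = (3.0850,2.0537)
  v2: (1-0.791)·(2.51,2.49) + 0.791·(0.99,2.92) = (1.3077,2.8301)
  v3: (1-0.791)·(-3.43,3.5) + 0.791·(-4.58,4.73) = (-4.3396,4.4729)
  v4: (1-0.791)·(-3.9,0.09) + 0.791·(-4.76,1.1) = (-4.5803,0.8889)
  v5: (1-0.791)·(-0.98,-3.81) + 0.791·(-1.75,-2.16) = (-1.5891,-2.5049)
  v6: (1-0.791)·(2.79,-3.5) + 0.791·(2.3,-3.04) = (2.4024,-3.1361)
Shoelace sum Σ(x_i·y_{i+1} − x_{i+1}·y_i):
  i=1: 3.0850·2.8301 − 1.3077·2.0537 = +6.0454 (running +6.0454)
  i=2: 1.3077·4.4729 − -4.3396·2.8301 = +18.1309 (running +24.1763)
  i=3: -4.3396·0.8889 − -4.5803·4.4729 = +16.6296 (running +40.8060)
  i=4: -4.5803·-2.5049 − -1.5891·0.8889 = +12.8854 (running +53.6914)
  i=5: -1.5891·-3.1361 − 2.4024·-2.5049 = +11.0012 (running +64.6926)
  i=6: 2.4024·2.0537 − 3.0850·-3.1361 = +14.6089 (running +79.3014)
Area = |Σ|/2 = |79.3014|/2 = 39.6507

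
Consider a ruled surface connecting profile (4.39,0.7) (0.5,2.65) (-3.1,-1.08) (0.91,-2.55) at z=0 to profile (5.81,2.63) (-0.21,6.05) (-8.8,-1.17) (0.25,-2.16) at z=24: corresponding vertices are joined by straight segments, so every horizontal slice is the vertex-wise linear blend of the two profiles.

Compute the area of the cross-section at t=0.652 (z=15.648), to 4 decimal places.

Cross-section at t=0.652: each vertex is (1-t)·p0[i] + t·p1[i].
  v1: (1-0.652)·(4.39,0.7) + 0.652·(5.81,2.63) = (5.3158,1.9584)
  v2: (1-0.652)·(0.5,2.65) + 0.652·(-0.21,6.05) = (0.0371,4.8668)
  v3: (1-0.652)·(-3.1,-1.08) + 0.652·(-8.8,-1.17) = (-6.8164,-1.1387)
  v4: (1-0.652)·(0.91,-2.55) + 0.652·(0.25,-2.16) = (0.4797,-2.2957)
Shoelace sum Σ(x_i·y_{i+1} − x_{i+1}·y_i):
  i=1: 5.3158·4.8668 − 0.0371·1.9584 = +25.7985 (running +25.7985)
  i=2: 0.0371·-1.1387 − -6.8164·4.8668 = +33.1318 (running +58.9303)
  i=3: -6.8164·-2.2957 − 0.4797·-1.1387 = +16.1947 (running +75.1251)
  i=4: 0.4797·1.9584 − 5.3158·-2.2957 = +13.1431 (running +88.2682)
Area = |Σ|/2 = |88.2682|/2 = 44.1341

Area at t=0.652: 44.1341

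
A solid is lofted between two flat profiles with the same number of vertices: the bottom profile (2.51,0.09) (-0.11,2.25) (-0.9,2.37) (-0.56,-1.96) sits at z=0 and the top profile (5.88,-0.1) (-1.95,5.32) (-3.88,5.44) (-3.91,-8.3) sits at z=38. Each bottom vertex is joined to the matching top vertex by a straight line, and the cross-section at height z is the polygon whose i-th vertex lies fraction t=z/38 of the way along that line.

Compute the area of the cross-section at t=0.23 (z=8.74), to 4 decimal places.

Cross-section at t=0.23: each vertex is (1-t)·p0[i] + t·p1[i].
  v1: (1-0.23)·(2.51,0.09) + 0.23·(5.88,-0.1) = (3.2851,0.0463)
  v2: (1-0.23)·(-0.11,2.25) + 0.23·(-1.95,5.32) = (-0.5332,2.9561)
  v3: (1-0.23)·(-0.9,2.37) + 0.23·(-3.88,5.44) = (-1.5854,3.0761)
  v4: (1-0.23)·(-0.56,-1.96) + 0.23·(-3.91,-8.3) = (-1.3305,-3.4182)
Shoelace sum Σ(x_i·y_{i+1} − x_{i+1}·y_i):
  i=1: 3.2851·2.9561 − -0.5332·0.0463 = +9.7358 (running +9.7358)
  i=2: -0.5332·3.0761 − -1.5854·2.9561 = +3.0464 (running +12.7822)
  i=3: -1.5854·-3.4182 − -1.3305·3.0761 = +9.5120 (running +22.2942)
  i=4: -1.3305·0.0463 − 3.2851·-3.4182 = +11.1675 (running +33.4617)
Area = |Σ|/2 = |33.4617|/2 = 16.7308

Area at t=0.23: 16.7308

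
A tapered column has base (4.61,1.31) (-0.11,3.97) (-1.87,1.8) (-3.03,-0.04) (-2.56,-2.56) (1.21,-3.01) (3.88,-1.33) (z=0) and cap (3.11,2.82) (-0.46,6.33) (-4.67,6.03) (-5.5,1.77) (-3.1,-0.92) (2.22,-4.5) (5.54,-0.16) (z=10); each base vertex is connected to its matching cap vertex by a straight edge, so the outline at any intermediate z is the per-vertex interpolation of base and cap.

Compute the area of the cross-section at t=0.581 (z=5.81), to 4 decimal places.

Cross-section at t=0.581: each vertex is (1-t)·p0[i] + t·p1[i].
  v1: (1-0.581)·(4.61,1.31) + 0.581·(3.11,2.82) = (3.7385,2.1873)
  v2: (1-0.581)·(-0.11,3.97) + 0.581·(-0.46,6.33) = (-0.3134,5.3412)
  v3: (1-0.581)·(-1.87,1.8) + 0.581·(-4.67,6.03) = (-3.4968,4.2576)
  v4: (1-0.581)·(-3.03,-0.04) + 0.581·(-5.5,1.77) = (-4.4651,1.0116)
  v5: (1-0.581)·(-2.56,-2.56) + 0.581·(-3.1,-0.92) = (-2.8737,-1.6072)
  v6: (1-0.581)·(1.21,-3.01) + 0.581·(2.22,-4.5) = (1.7968,-3.8757)
  v7: (1-0.581)·(3.88,-1.33) + 0.581·(5.54,-0.16) = (4.8445,-0.6502)
Shoelace sum Σ(x_i·y_{i+1} − x_{i+1}·y_i):
  i=1: 3.7385·5.3412 − -0.3134·2.1873 = +20.6533 (running +20.6533)
  i=2: -0.3134·4.2576 − -3.4968·5.3412 = +17.3428 (running +37.9962)
  i=3: -3.4968·1.0116 − -4.4651·4.2576 = +15.4732 (running +53.4694)
  i=4: -4.4651·-1.6072 − -2.8737·1.0116 = +10.0832 (running +63.5526)
  i=5: -2.8737·-3.8757 − 1.7968·-1.6072 = +14.0255 (running +77.5781)
  i=6: 1.7968·-0.6502 − 4.8445·-3.8757 = +17.6073 (running +95.1853)
  i=7: 4.8445·2.1873 − 3.7385·-0.6502 = +13.0272 (running +108.2126)
Area = |Σ|/2 = |108.2126|/2 = 54.1063

Area at t=0.581: 54.1063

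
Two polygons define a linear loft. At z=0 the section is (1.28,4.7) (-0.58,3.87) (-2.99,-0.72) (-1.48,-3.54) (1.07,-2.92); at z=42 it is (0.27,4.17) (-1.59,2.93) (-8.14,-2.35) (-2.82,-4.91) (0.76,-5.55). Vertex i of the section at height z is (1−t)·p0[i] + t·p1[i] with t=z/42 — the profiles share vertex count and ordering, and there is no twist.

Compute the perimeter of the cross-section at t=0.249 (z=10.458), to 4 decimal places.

Perimeter at t=0.249: 22.6143

Cross-section at t=0.249: each vertex is (1-t)·p0[i] + t·p1[i].
  v1: (1-0.249)·(1.28,4.7) + 0.249·(0.27,4.17) = (1.0285,4.5680)
  v2: (1-0.249)·(-0.58,3.87) + 0.249·(-1.59,2.93) = (-0.8315,3.6359)
  v3: (1-0.249)·(-2.99,-0.72) + 0.249·(-8.14,-2.35) = (-4.2724,-1.1259)
  v4: (1-0.249)·(-1.48,-3.54) + 0.249·(-2.82,-4.91) = (-1.8137,-3.8811)
  v5: (1-0.249)·(1.07,-2.92) + 0.249·(0.76,-5.55) = (0.9928,-3.5749)
Perimeter = Σ |v_{i+1} − v_i|:
  edge 1→2: √(-1.8600² + -0.9321²) = 2.0805 (running 2.0805)
  edge 2→3: √(-3.4409² + -4.7618²) = 5.8749 (running 7.9554)
  edge 3→4: √(2.4587² + -2.7553²) = 3.6928 (running 11.6481)
  edge 4→5: √(2.8065² + 0.3063²) = 2.8231 (running 14.4713)
  edge 5→1: √(0.0357² + 8.1429²) = 8.1430 (running 22.6143)
Perimeter = 22.6143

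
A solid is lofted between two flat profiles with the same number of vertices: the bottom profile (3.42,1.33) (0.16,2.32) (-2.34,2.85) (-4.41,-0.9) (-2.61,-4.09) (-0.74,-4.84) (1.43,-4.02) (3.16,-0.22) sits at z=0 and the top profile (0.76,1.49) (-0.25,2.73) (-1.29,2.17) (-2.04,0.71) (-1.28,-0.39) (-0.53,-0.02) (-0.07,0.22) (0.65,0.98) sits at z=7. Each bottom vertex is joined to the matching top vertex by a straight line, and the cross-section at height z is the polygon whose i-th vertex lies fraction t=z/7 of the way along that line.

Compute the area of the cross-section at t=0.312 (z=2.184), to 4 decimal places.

Cross-section at t=0.312: each vertex is (1-t)·p0[i] + t·p1[i].
  v1: (1-0.312)·(3.42,1.33) + 0.312·(0.76,1.49) = (2.5901,1.3799)
  v2: (1-0.312)·(0.16,2.32) + 0.312·(-0.25,2.73) = (0.0321,2.4479)
  v3: (1-0.312)·(-2.34,2.85) + 0.312·(-1.29,2.17) = (-2.0124,2.6378)
  v4: (1-0.312)·(-4.41,-0.9) + 0.312·(-2.04,0.71) = (-3.6706,-0.3977)
  v5: (1-0.312)·(-2.61,-4.09) + 0.312·(-1.28,-0.39) = (-2.1950,-2.9356)
  v6: (1-0.312)·(-0.74,-4.84) + 0.312·(-0.53,-0.02) = (-0.6745,-3.3362)
  v7: (1-0.312)·(1.43,-4.02) + 0.312·(-0.07,0.22) = (0.9620,-2.6971)
  v8: (1-0.312)·(3.16,-0.22) + 0.312·(0.65,0.98) = (2.3769,0.1544)
Shoelace sum Σ(x_i·y_{i+1} − x_{i+1}·y_i):
  i=1: 2.5901·2.4479 − 0.0321·1.3799 = +6.2960 (running +6.2960)
  i=2: 0.0321·2.6378 − -2.0124·2.4479 = +5.0108 (running +11.3069)
  i=3: -2.0124·-0.3977 − -3.6706·2.6378 = +10.4826 (running +21.7895)
  i=4: -3.6706·-2.9356 − -2.1950·-0.3977 = +9.9024 (running +31.6919)
  i=5: -2.1950·-3.3362 − -0.6745·-2.9356 = +5.3430 (running +37.0349)
  i=6: -0.6745·-2.6971 − 0.9620·-3.3362 = +5.0285 (running +42.0634)
  i=7: 0.9620·0.1544 − 2.3769·-2.6971 = +6.5593 (running +48.6227)
  i=8: 2.3769·1.3799 − 2.5901·0.1544 = +2.8800 (running +51.5027)
Area = |Σ|/2 = |51.5027|/2 = 25.7513

Area at t=0.312: 25.7513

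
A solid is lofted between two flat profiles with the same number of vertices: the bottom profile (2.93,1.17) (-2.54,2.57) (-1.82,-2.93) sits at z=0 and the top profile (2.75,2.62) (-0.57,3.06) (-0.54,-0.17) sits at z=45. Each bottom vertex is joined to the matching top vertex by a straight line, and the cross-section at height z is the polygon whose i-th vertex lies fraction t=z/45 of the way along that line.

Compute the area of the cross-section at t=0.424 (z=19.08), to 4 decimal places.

Area at t=0.424: 10.1297

Cross-section at t=0.424: each vertex is (1-t)·p0[i] + t·p1[i].
  v1: (1-0.424)·(2.93,1.17) + 0.424·(2.75,2.62) = (2.8537,1.7848)
  v2: (1-0.424)·(-2.54,2.57) + 0.424·(-0.57,3.06) = (-1.7047,2.7778)
  v3: (1-0.424)·(-1.82,-2.93) + 0.424·(-0.54,-0.17) = (-1.2773,-1.7598)
Shoelace sum Σ(x_i·y_{i+1} − x_{i+1}·y_i):
  i=1: 2.8537·2.7778 − -1.7047·1.7848 = +10.9694 (running +10.9694)
  i=2: -1.7047·-1.7598 − -1.2773·2.7778 = +6.5479 (running +17.5173)
  i=3: -1.2773·1.7848 − 2.8537·-1.7598 = +2.7421 (running +20.2594)
Area = |Σ|/2 = |20.2594|/2 = 10.1297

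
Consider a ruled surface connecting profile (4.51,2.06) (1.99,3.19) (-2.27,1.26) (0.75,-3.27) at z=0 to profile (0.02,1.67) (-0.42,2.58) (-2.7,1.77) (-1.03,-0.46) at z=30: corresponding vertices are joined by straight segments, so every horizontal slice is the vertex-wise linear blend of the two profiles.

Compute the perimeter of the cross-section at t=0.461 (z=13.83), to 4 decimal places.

Cross-section at t=0.461: each vertex is (1-t)·p0[i] + t·p1[i].
  v1: (1-0.461)·(4.51,2.06) + 0.461·(0.02,1.67) = (2.4401,1.8802)
  v2: (1-0.461)·(1.99,3.19) + 0.461·(-0.42,2.58) = (0.8790,2.9088)
  v3: (1-0.461)·(-2.27,1.26) + 0.461·(-2.7,1.77) = (-2.4682,1.4951)
  v4: (1-0.461)·(0.75,-3.27) + 0.461·(-1.03,-0.46) = (-0.0706,-1.9746)
Perimeter = Σ |v_{i+1} − v_i|:
  edge 1→2: √(-1.5611² + 1.0286²) = 1.8695 (running 1.8695)
  edge 2→3: √(-3.3472² + -1.4137²) = 3.6335 (running 5.5030)
  edge 3→4: √(2.3977² + -3.4697²) = 4.2175 (running 9.7205)
  edge 4→1: √(2.5107² + 3.8548²) = 4.6003 (running 14.3209)
Perimeter = 14.3209

Perimeter at t=0.461: 14.3209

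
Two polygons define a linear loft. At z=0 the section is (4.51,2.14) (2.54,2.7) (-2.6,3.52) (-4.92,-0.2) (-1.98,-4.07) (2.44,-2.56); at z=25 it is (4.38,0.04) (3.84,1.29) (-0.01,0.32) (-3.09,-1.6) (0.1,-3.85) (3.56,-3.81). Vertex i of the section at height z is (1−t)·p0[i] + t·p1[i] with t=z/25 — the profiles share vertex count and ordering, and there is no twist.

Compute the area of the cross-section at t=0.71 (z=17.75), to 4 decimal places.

Area at t=0.71: 30.7981

Cross-section at t=0.71: each vertex is (1-t)·p0[i] + t·p1[i].
  v1: (1-0.71)·(4.51,2.14) + 0.71·(4.38,0.04) = (4.4177,0.6490)
  v2: (1-0.71)·(2.54,2.7) + 0.71·(3.84,1.29) = (3.4630,1.6989)
  v3: (1-0.71)·(-2.6,3.52) + 0.71·(-0.01,0.32) = (-0.7611,1.2480)
  v4: (1-0.71)·(-4.92,-0.2) + 0.71·(-3.09,-1.6) = (-3.6207,-1.1940)
  v5: (1-0.71)·(-1.98,-4.07) + 0.71·(0.1,-3.85) = (-0.5032,-3.9138)
  v6: (1-0.71)·(2.44,-2.56) + 0.71·(3.56,-3.81) = (3.2352,-3.4475)
Shoelace sum Σ(x_i·y_{i+1} − x_{i+1}·y_i):
  i=1: 4.4177·1.6989 − 3.4630·0.6490 = +5.2577 (running +5.2577)
  i=2: 3.4630·1.2480 − -0.7611·1.6989 = +5.6149 (running +10.8726)
  i=3: -0.7611·-1.1940 − -3.6207·1.2480 = +5.4274 (running +16.3000)
  i=4: -3.6207·-3.9138 − -0.5032·-1.1940 = +13.5699 (running +29.8699)
  i=5: -0.5032·-3.4475 − 3.2352·-3.9138 = +14.3967 (running +44.2666)
  i=6: 3.2352·0.6490 − 4.4177·-3.4475 = +17.3297 (running +61.5962)
Area = |Σ|/2 = |61.5962|/2 = 30.7981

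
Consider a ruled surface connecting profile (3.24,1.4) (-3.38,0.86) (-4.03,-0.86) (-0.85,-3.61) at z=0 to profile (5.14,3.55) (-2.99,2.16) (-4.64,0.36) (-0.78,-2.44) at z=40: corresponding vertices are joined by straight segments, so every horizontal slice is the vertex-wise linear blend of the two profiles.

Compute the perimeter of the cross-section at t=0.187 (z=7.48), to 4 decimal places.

Cross-section at t=0.187: each vertex is (1-t)·p0[i] + t·p1[i].
  v1: (1-0.187)·(3.24,1.4) + 0.187·(5.14,3.55) = (3.5953,1.8020)
  v2: (1-0.187)·(-3.38,0.86) + 0.187·(-2.99,2.16) = (-3.3071,1.1031)
  v3: (1-0.187)·(-4.03,-0.86) + 0.187·(-4.64,0.36) = (-4.1441,-0.6319)
  v4: (1-0.187)·(-0.85,-3.61) + 0.187·(-0.78,-2.44) = (-0.8369,-3.3912)
Perimeter = Σ |v_{i+1} − v_i|:
  edge 1→2: √(-6.9024² + -0.6989²) = 6.9377 (running 6.9377)
  edge 2→3: √(-0.8370² + -1.7350²) = 1.9263 (running 8.8640)
  edge 3→4: √(3.3072² + -2.7593²) = 4.3071 (running 13.1711)
  edge 4→1: √(4.4322² + 5.1933²) = 6.8275 (running 19.9986)
Perimeter = 19.9986

Perimeter at t=0.187: 19.9986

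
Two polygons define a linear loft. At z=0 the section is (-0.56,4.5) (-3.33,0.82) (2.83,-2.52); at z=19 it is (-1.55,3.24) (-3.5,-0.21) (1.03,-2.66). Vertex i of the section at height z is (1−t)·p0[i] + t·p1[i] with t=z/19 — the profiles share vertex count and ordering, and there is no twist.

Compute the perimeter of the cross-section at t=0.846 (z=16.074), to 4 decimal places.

Cross-section at t=0.846: each vertex is (1-t)·p0[i] + t·p1[i].
  v1: (1-0.846)·(-0.56,4.5) + 0.846·(-1.55,3.24) = (-1.3975,3.4340)
  v2: (1-0.846)·(-3.33,0.82) + 0.846·(-3.5,-0.21) = (-3.4738,-0.0514)
  v3: (1-0.846)·(2.83,-2.52) + 0.846·(1.03,-2.66) = (1.3072,-2.6384)
Perimeter = Σ |v_{i+1} − v_i|:
  edge 1→2: √(-2.0763² + -3.4854²) = 4.0570 (running 4.0570)
  edge 2→3: √(4.7810² + -2.5871²) = 5.4361 (running 9.4931)
  edge 3→1: √(-2.7047² + 6.0725²) = 6.6476 (running 16.1407)
Perimeter = 16.1407

Perimeter at t=0.846: 16.1407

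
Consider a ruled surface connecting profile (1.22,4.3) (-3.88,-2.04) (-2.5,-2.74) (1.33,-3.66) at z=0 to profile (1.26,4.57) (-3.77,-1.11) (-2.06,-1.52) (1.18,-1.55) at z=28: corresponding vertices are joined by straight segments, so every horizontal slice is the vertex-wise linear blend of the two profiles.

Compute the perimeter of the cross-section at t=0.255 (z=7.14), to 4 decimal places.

Cross-section at t=0.255: each vertex is (1-t)·p0[i] + t·p1[i].
  v1: (1-0.255)·(1.22,4.3) + 0.255·(1.26,4.57) = (1.2302,4.3689)
  v2: (1-0.255)·(-3.88,-2.04) + 0.255·(-3.77,-1.11) = (-3.8519,-1.8029)
  v3: (1-0.255)·(-2.5,-2.74) + 0.255·(-2.06,-1.52) = (-2.3878,-2.4289)
  v4: (1-0.255)·(1.33,-3.66) + 0.255·(1.18,-1.55) = (1.2917,-3.1220)
Perimeter = Σ |v_{i+1} − v_i|:
  edge 1→2: √(-5.0822² + -6.1717²) = 7.9949 (running 7.9949)
  edge 2→3: √(1.4642² + -0.6260²) = 1.5924 (running 9.5873)
  edge 3→4: √(3.6795² + -0.6930²) = 3.7442 (running 13.3315)
  edge 4→1: √(-0.0615² + 7.4908²) = 7.4911 (running 20.8226)
Perimeter = 20.8226

Perimeter at t=0.255: 20.8226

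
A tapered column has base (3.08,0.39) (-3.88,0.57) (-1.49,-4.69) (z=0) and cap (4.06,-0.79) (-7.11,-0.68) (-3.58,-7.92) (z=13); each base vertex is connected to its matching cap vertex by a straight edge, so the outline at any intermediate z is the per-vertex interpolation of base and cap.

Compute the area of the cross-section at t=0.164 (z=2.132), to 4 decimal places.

Area at t=0.164: 21.1456

Cross-section at t=0.164: each vertex is (1-t)·p0[i] + t·p1[i].
  v1: (1-0.164)·(3.08,0.39) + 0.164·(4.06,-0.79) = (3.2407,0.1965)
  v2: (1-0.164)·(-3.88,0.57) + 0.164·(-7.11,-0.68) = (-4.4097,0.3650)
  v3: (1-0.164)·(-1.49,-4.69) + 0.164·(-3.58,-7.92) = (-1.8328,-5.2197)
Shoelace sum Σ(x_i·y_{i+1} − x_{i+1}·y_i):
  i=1: 3.2407·0.3650 − -4.4097·0.1965 = +2.0493 (running +2.0493)
  i=2: -4.4097·-5.2197 − -1.8328·0.3650 = +23.6865 (running +25.7357)
  i=3: -1.8328·0.1965 − 3.2407·-5.2197 = +16.5556 (running +42.2913)
Area = |Σ|/2 = |42.2913|/2 = 21.1456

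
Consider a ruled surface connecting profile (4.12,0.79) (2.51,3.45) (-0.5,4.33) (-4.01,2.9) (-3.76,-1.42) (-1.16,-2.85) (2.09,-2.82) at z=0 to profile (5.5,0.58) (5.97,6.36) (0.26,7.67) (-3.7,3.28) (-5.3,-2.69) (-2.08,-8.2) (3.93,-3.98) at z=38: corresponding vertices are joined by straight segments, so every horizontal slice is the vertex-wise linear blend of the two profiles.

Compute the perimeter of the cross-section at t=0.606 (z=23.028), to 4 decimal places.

Perimeter at t=0.606: 34.7066

Cross-section at t=0.606: each vertex is (1-t)·p0[i] + t·p1[i].
  v1: (1-0.606)·(4.12,0.79) + 0.606·(5.5,0.58) = (4.9563,0.6627)
  v2: (1-0.606)·(2.51,3.45) + 0.606·(5.97,6.36) = (4.6068,5.2135)
  v3: (1-0.606)·(-0.5,4.33) + 0.606·(0.26,7.67) = (-0.0394,6.3540)
  v4: (1-0.606)·(-4.01,2.9) + 0.606·(-3.7,3.28) = (-3.8221,3.1303)
  v5: (1-0.606)·(-3.76,-1.42) + 0.606·(-5.3,-2.69) = (-4.6932,-2.1896)
  v6: (1-0.606)·(-1.16,-2.85) + 0.606·(-2.08,-8.2) = (-1.7175,-6.0921)
  v7: (1-0.606)·(2.09,-2.82) + 0.606·(3.93,-3.98) = (3.2050,-3.5230)
Perimeter = Σ |v_{i+1} − v_i|:
  edge 1→2: √(-0.3495² + 4.5507²) = 4.5641 (running 4.5641)
  edge 2→3: √(-4.6462² + 1.1406²) = 4.7842 (running 9.3483)
  edge 3→4: √(-3.7827² + -3.2238²) = 4.9701 (running 14.3183)
  edge 4→5: √(-0.8711² + -5.3199²) = 5.3907 (running 19.7091)
  edge 5→6: √(2.9757² + -3.9025²) = 4.9076 (running 24.6166)
  edge 6→7: √(4.9226² + 2.5691²) = 5.5527 (running 30.1693)
  edge 7→1: √(1.7512² + 4.1857²) = 4.5373 (running 34.7066)
Perimeter = 34.7066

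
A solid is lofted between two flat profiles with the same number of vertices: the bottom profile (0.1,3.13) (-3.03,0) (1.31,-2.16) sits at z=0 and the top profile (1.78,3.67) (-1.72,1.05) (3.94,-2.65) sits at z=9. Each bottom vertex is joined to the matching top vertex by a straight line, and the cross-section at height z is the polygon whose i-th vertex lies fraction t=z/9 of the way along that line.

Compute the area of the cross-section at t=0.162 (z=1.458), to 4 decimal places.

Cross-section at t=0.162: each vertex is (1-t)·p0[i] + t·p1[i].
  v1: (1-0.162)·(0.1,3.13) + 0.162·(1.78,3.67) = (0.3722,3.2175)
  v2: (1-0.162)·(-3.03,0) + 0.162·(-1.72,1.05) = (-2.8178,0.1701)
  v3: (1-0.162)·(1.31,-2.16) + 0.162·(3.94,-2.65) = (1.7361,-2.2394)
Shoelace sum Σ(x_i·y_{i+1} − x_{i+1}·y_i):
  i=1: 0.3722·0.1701 − -2.8178·3.2175 = +9.1295 (running +9.1295)
  i=2: -2.8178·-2.2394 − 1.7361·0.1701 = +6.0148 (running +15.1442)
  i=3: 1.7361·3.2175 − 0.3722·-2.2394 = +6.4191 (running +21.5634)
Area = |Σ|/2 = |21.5634|/2 = 10.7817

Area at t=0.162: 10.7817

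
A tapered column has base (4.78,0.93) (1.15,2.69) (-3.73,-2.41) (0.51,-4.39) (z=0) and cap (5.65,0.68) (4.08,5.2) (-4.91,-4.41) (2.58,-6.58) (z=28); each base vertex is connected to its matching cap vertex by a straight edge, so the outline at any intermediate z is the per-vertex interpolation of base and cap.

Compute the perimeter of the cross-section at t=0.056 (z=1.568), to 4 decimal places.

Cross-section at t=0.056: each vertex is (1-t)·p0[i] + t·p1[i].
  v1: (1-0.056)·(4.78,0.93) + 0.056·(5.65,0.68) = (4.8287,0.9160)
  v2: (1-0.056)·(1.15,2.69) + 0.056·(4.08,5.2) = (1.3141,2.8306)
  v3: (1-0.056)·(-3.73,-2.41) + 0.056·(-4.91,-4.41) = (-3.7961,-2.5220)
  v4: (1-0.056)·(0.51,-4.39) + 0.056·(2.58,-6.58) = (0.6259,-4.5126)
Perimeter = Σ |v_{i+1} − v_i|:
  edge 1→2: √(-3.5146² + 1.9146²) = 4.0023 (running 4.0023)
  edge 2→3: √(-5.1102² + -5.3526²) = 7.4002 (running 11.4025)
  edge 3→4: √(4.4220² + -1.9906²) = 4.8494 (running 16.2519)
  edge 4→1: √(4.2028² + 5.4286²) = 6.8654 (running 23.1173)
Perimeter = 23.1173

Perimeter at t=0.056: 23.1173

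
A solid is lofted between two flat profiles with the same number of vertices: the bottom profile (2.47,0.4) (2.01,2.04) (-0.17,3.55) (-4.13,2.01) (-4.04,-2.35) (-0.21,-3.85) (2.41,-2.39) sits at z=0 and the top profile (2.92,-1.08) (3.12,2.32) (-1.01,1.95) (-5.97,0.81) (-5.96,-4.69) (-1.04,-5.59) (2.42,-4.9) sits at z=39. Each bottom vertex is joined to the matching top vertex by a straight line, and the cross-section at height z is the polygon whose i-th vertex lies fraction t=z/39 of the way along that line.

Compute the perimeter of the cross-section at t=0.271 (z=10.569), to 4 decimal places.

Cross-section at t=0.271: each vertex is (1-t)·p0[i] + t·p1[i].
  v1: (1-0.271)·(2.47,0.4) + 0.271·(2.92,-1.08) = (2.5920,-0.0011)
  v2: (1-0.271)·(2.01,2.04) + 0.271·(3.12,2.32) = (2.3108,2.1159)
  v3: (1-0.271)·(-0.17,3.55) + 0.271·(-1.01,1.95) = (-0.3976,3.1164)
  v4: (1-0.271)·(-4.13,2.01) + 0.271·(-5.97,0.81) = (-4.6286,1.6848)
  v5: (1-0.271)·(-4.04,-2.35) + 0.271·(-5.96,-4.69) = (-4.5603,-2.9841)
  v6: (1-0.271)·(-0.21,-3.85) + 0.271·(-1.04,-5.59) = (-0.4349,-4.3215)
  v7: (1-0.271)·(2.41,-2.39) + 0.271·(2.42,-4.9) = (2.4127,-3.0702)
Perimeter = Σ |v_{i+1} − v_i|:
  edge 1→2: √(-0.2811² + 2.1170²) = 2.1355 (running 2.1355)
  edge 2→3: √(-2.7085² + 1.0005²) = 2.8873 (running 5.0229)
  edge 3→4: √(-4.2310² + -1.4316²) = 4.4666 (running 9.4895)
  edge 4→5: √(0.0683² + -4.6689²) = 4.6694 (running 14.1590)
  edge 5→6: √(4.1254² + -1.3374²) = 4.3368 (running 18.4957)
  edge 6→7: √(2.8476² + 1.2513²) = 3.1104 (running 21.6062)
  edge 7→1: √(0.1792² + 3.0691²) = 3.0744 (running 24.6805)
Perimeter = 24.6805

Perimeter at t=0.271: 24.6805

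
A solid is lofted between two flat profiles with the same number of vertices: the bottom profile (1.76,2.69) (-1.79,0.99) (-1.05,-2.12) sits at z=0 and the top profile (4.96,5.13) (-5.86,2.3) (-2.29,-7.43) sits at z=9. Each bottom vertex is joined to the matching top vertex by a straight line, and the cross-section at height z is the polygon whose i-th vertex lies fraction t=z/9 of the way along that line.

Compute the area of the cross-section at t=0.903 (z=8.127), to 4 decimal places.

Area at t=0.903: 50.4435

Cross-section at t=0.903: each vertex is (1-t)·p0[i] + t·p1[i].
  v1: (1-0.903)·(1.76,2.69) + 0.903·(4.96,5.13) = (4.6496,4.8933)
  v2: (1-0.903)·(-1.79,0.99) + 0.903·(-5.86,2.3) = (-5.4652,2.1729)
  v3: (1-0.903)·(-1.05,-2.12) + 0.903·(-2.29,-7.43) = (-2.1697,-6.9149)
Shoelace sum Σ(x_i·y_{i+1} − x_{i+1}·y_i):
  i=1: 4.6496·2.1729 − -5.4652·4.8933 = +36.8463 (running +36.8463)
  i=2: -5.4652·-6.9149 − -2.1697·2.1729 = +42.5062 (running +79.3525)
  i=3: -2.1697·4.8933 − 4.6496·-6.9149 = +21.5345 (running +100.8870)
Area = |Σ|/2 = |100.8870|/2 = 50.4435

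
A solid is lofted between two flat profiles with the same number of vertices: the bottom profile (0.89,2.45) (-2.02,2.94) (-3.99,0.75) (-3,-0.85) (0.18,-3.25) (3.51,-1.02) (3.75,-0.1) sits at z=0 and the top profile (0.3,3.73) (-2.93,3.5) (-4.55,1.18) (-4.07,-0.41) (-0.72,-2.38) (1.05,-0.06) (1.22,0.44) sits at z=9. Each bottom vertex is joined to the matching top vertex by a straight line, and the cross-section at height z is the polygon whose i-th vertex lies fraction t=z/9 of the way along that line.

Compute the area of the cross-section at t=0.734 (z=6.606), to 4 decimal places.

Area at t=0.734: 25.2482

Cross-section at t=0.734: each vertex is (1-t)·p0[i] + t·p1[i].
  v1: (1-0.734)·(0.89,2.45) + 0.734·(0.3,3.73) = (0.4569,3.3895)
  v2: (1-0.734)·(-2.02,2.94) + 0.734·(-2.93,3.5) = (-2.6879,3.3510)
  v3: (1-0.734)·(-3.99,0.75) + 0.734·(-4.55,1.18) = (-4.4010,1.0656)
  v4: (1-0.734)·(-3,-0.85) + 0.734·(-4.07,-0.41) = (-3.7854,-0.5270)
  v5: (1-0.734)·(0.18,-3.25) + 0.734·(-0.72,-2.38) = (-0.4806,-2.6114)
  v6: (1-0.734)·(3.51,-1.02) + 0.734·(1.05,-0.06) = (1.7044,-0.3154)
  v7: (1-0.734)·(3.75,-0.1) + 0.734·(1.22,0.44) = (1.8930,0.2964)
Shoelace sum Σ(x_i·y_{i+1} − x_{i+1}·y_i):
  i=1: 0.4569·3.3510 − -2.6879·3.3895 = +10.6421 (running +10.6421)
  i=2: -2.6879·1.0656 − -4.4010·3.3510 = +11.8837 (running +22.5258)
  i=3: -4.4010·-0.5270 − -3.7854·1.0656 = +6.3533 (running +28.8791)
  i=4: -3.7854·-2.6114 − -0.4806·-0.5270 = +9.6319 (running +38.5110)
  i=5: -0.4806·-0.3154 − 1.7044·-2.6114 = +4.6024 (running +43.1134)
  i=6: 1.7044·0.2964 − 1.8930·-0.3154 = +1.1021 (running +44.2154)
  i=7: 1.8930·3.3895 − 0.4569·0.2964 = +6.2809 (running +50.4963)
Area = |Σ|/2 = |50.4963|/2 = 25.2482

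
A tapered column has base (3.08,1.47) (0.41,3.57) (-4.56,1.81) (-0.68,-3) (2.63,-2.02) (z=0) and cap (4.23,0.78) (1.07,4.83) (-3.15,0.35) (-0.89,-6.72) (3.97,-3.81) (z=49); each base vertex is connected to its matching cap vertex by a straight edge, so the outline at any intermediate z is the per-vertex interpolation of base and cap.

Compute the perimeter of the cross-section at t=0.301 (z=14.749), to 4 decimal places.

Cross-section at t=0.301: each vertex is (1-t)·p0[i] + t·p1[i].
  v1: (1-0.301)·(3.08,1.47) + 0.301·(4.23,0.78) = (3.4262,1.2623)
  v2: (1-0.301)·(0.41,3.57) + 0.301·(1.07,4.83) = (0.6087,3.9493)
  v3: (1-0.301)·(-4.56,1.81) + 0.301·(-3.15,0.35) = (-4.1356,1.3705)
  v4: (1-0.301)·(-0.68,-3) + 0.301·(-0.89,-6.72) = (-0.7432,-4.1197)
  v5: (1-0.301)·(2.63,-2.02) + 0.301·(3.97,-3.81) = (3.0333,-2.5588)
Perimeter = Σ |v_{i+1} − v_i|:
  edge 1→2: √(-2.8175² + 2.6870²) = 3.8933 (running 3.8933)
  edge 2→3: √(-4.7442² + -2.5787²) = 5.3998 (running 9.2931)
  edge 3→4: √(3.3924² + -5.4903²) = 6.4538 (running 15.7469)
  edge 4→5: √(3.7766² + 1.5609²) = 4.0864 (running 19.8333)
  edge 5→1: √(0.3928² + 3.8211²) = 3.8412 (running 23.6745)
Perimeter = 23.6745

Perimeter at t=0.301: 23.6745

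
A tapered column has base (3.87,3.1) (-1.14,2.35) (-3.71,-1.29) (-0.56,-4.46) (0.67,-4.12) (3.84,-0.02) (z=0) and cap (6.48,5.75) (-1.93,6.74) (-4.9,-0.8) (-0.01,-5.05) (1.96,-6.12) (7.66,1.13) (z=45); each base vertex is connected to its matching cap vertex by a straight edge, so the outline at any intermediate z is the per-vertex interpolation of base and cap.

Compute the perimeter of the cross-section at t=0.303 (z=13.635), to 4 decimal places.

Perimeter at t=0.303: 28.0946

Cross-section at t=0.303: each vertex is (1-t)·p0[i] + t·p1[i].
  v1: (1-0.303)·(3.87,3.1) + 0.303·(6.48,5.75) = (4.6608,3.9030)
  v2: (1-0.303)·(-1.14,2.35) + 0.303·(-1.93,6.74) = (-1.3794,3.6802)
  v3: (1-0.303)·(-3.71,-1.29) + 0.303·(-4.9,-0.8) = (-4.0706,-1.1415)
  v4: (1-0.303)·(-0.56,-4.46) + 0.303·(-0.01,-5.05) = (-0.3934,-4.6388)
  v5: (1-0.303)·(0.67,-4.12) + 0.303·(1.96,-6.12) = (1.0609,-4.7260)
  v6: (1-0.303)·(3.84,-0.02) + 0.303·(7.66,1.13) = (4.9975,0.3284)
Perimeter = Σ |v_{i+1} − v_i|:
  edge 1→2: √(-6.0402² + -0.2228²) = 6.0443 (running 6.0443)
  edge 2→3: √(-2.6912² + -4.8217²) = 5.5219 (running 11.5662)
  edge 3→4: √(3.6772² + -3.4972²) = 5.0747 (running 16.6409)
  edge 4→5: √(1.4542² + -0.0872²) = 1.4568 (running 18.0977)
  edge 5→6: √(3.9366² + 5.0545²) = 6.4066 (running 24.5043)
  edge 6→1: √(-0.3366² + 3.5745²) = 3.5903 (running 28.0946)
Perimeter = 28.0946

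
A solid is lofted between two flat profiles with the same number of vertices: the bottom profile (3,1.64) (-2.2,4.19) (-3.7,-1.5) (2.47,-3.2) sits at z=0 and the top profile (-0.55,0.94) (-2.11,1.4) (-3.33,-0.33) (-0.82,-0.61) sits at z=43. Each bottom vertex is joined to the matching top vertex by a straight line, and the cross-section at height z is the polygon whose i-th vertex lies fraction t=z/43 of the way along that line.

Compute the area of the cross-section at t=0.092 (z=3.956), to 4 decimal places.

Area at t=0.092: 28.3238

Cross-section at t=0.092: each vertex is (1-t)·p0[i] + t·p1[i].
  v1: (1-0.092)·(3,1.64) + 0.092·(-0.55,0.94) = (2.6734,1.5756)
  v2: (1-0.092)·(-2.2,4.19) + 0.092·(-2.11,1.4) = (-2.1917,3.9333)
  v3: (1-0.092)·(-3.7,-1.5) + 0.092·(-3.33,-0.33) = (-3.6660,-1.3924)
  v4: (1-0.092)·(2.47,-3.2) + 0.092·(-0.82,-0.61) = (2.1673,-2.9617)
Shoelace sum Σ(x_i·y_{i+1} − x_{i+1}·y_i):
  i=1: 2.6734·3.9333 − -2.1917·1.5756 = +13.9686 (running +13.9686)
  i=2: -2.1917·-1.3924 − -3.6660·3.9333 = +17.4711 (running +31.4397)
  i=3: -3.6660·-2.9617 − 2.1673·-1.3924 = +13.8752 (running +45.3149)
  i=4: 2.1673·1.5756 − 2.6734·-2.9617 = +11.3327 (running +56.6476)
Area = |Σ|/2 = |56.6476|/2 = 28.3238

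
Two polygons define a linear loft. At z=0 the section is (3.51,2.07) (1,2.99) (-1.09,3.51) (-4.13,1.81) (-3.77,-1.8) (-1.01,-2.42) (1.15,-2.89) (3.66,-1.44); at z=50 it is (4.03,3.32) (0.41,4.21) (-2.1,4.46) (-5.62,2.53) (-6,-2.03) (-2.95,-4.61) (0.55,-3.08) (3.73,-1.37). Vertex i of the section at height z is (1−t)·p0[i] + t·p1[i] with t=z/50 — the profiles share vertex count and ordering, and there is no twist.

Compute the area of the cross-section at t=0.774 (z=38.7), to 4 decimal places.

Area at t=0.774: 60.0018

Cross-section at t=0.774: each vertex is (1-t)·p0[i] + t·p1[i].
  v1: (1-0.774)·(3.51,2.07) + 0.774·(4.03,3.32) = (3.9125,3.0375)
  v2: (1-0.774)·(1,2.99) + 0.774·(0.41,4.21) = (0.5433,3.9343)
  v3: (1-0.774)·(-1.09,3.51) + 0.774·(-2.1,4.46) = (-1.8717,4.2453)
  v4: (1-0.774)·(-4.13,1.81) + 0.774·(-5.62,2.53) = (-5.2833,2.3673)
  v5: (1-0.774)·(-3.77,-1.8) + 0.774·(-6,-2.03) = (-5.4960,-1.9780)
  v6: (1-0.774)·(-1.01,-2.42) + 0.774·(-2.95,-4.61) = (-2.5116,-4.1151)
  v7: (1-0.774)·(1.15,-2.89) + 0.774·(0.55,-3.08) = (0.6856,-3.0371)
  v8: (1-0.774)·(3.66,-1.44) + 0.774·(3.73,-1.37) = (3.7142,-1.3858)
Shoelace sum Σ(x_i·y_{i+1} − x_{i+1}·y_i):
  i=1: 3.9125·3.9343 − 0.5433·3.0375 = +13.7424 (running +13.7424)
  i=2: 0.5433·4.2453 − -1.8717·3.9343 = +9.6706 (running +23.4130)
  i=3: -1.8717·2.3673 − -5.2833·4.2453 = +17.9981 (running +41.4111)
  i=4: -5.2833·-1.9780 − -5.4960·2.3673 = +23.4610 (running +64.8721)
  i=5: -5.4960·-4.1151 − -2.5116·-1.9780 = +17.6485 (running +82.5206)
  i=6: -2.5116·-3.0371 − 0.6856·-4.1151 = +10.4490 (running +92.9697)
  i=7: 0.6856·-1.3858 − 3.7142·-3.0371 = +10.3301 (running +103.2997)
  i=8: 3.7142·3.0375 − 3.9125·-1.3858 = +16.7038 (running +120.0036)
Area = |Σ|/2 = |120.0036|/2 = 60.0018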